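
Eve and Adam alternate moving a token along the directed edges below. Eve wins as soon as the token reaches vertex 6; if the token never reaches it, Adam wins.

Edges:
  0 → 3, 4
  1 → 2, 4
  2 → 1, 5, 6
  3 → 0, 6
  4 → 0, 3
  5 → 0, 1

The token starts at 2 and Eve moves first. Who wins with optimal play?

Eve

Track states (vertex, player-to-move).
A0 = {(6,Eve), (6,Adam)}
A1: add {(2,Eve), (3,Eve)}.
(2,Eve) ∈ A1 ⇒ Eve forces the target.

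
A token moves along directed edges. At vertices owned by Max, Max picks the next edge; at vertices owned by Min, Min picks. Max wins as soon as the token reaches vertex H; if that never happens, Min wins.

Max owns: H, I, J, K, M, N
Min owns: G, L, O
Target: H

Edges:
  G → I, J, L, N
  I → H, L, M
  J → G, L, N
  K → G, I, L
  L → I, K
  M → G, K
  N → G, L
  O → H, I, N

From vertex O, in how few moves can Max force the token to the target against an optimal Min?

5

A0 = {H}
A1: add {I} — I (Max) has I→H.
A2: add {K} — K (Max) has K→I.
A3: add {L, M} — L (Min): all of {I, K} already in; M (Max) has M→K.
A4: add {J, N} — J (Max) has J→L; N (Max) has N→L.
A5: add {G, O} — G (Min): all of {I, J, L, N} already in; O (Min): all of {H, I, N} already in.
A5 = all vertices. Fixed point.
O enters the attractor at level 5, so Max can force the target in 5 moves from there.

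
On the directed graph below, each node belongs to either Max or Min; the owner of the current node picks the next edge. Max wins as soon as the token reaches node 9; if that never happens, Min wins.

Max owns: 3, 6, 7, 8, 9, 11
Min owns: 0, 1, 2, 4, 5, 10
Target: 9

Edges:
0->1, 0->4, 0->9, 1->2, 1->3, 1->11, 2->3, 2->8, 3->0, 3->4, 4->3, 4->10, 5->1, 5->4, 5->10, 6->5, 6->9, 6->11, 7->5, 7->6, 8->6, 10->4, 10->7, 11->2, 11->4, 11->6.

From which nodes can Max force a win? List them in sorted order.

6, 7, 8, 9, 11

A0 = {9}
A1: add {6} — 6 (Max) has 6→9.
A2: add {7, 8, 11} — 7 (Max) has 7→6; 8 (Max) has 8→6; 11 (Max) has 11→6.
A3 = A2; e.g. 0 (Min) can still go to 1. Fixed point.
Max's winning region = {6, 7, 8, 9, 11}.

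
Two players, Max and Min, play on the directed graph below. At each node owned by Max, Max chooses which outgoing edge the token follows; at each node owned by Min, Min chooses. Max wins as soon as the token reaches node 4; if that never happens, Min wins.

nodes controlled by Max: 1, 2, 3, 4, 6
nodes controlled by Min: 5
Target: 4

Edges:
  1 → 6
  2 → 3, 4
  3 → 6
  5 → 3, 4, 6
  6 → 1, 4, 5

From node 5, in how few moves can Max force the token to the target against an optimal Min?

A0 = {4}
A1: add {2, 6} — 2 (Max) has 2→4; 6 (Max) has 6→4.
A2: add {1, 3} — 1 (Max) has 1→6; 3 (Max) has 3→6.
A3: add {5} — 5 (Min): all of {3, 4, 6} already in.
A3 = all vertices. Fixed point.
5 enters the attractor at level 3, so Max can force the target in 3 moves from there.

3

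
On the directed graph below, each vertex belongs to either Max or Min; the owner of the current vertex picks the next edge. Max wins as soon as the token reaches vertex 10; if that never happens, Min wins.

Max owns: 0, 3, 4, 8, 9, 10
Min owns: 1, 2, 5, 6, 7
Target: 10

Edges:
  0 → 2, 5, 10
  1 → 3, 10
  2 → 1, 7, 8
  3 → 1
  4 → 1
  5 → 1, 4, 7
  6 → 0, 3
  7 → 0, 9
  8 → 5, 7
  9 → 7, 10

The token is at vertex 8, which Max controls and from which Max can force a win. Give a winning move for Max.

7

A0 = {10}
A1: add {0, 9} — 0 (Max) has 0→10; 9 (Max) has 9→10.
A2: add {7} — 7 (Min): all of {0, 9} already in.
A3: add {8} — 8 (Max) has 8→7.
A4 = A3; e.g. 1 (Min) can still go to 3. Fixed point.
From 8, successor 7 is in the attractor (rank 2); the other successor 5 is not.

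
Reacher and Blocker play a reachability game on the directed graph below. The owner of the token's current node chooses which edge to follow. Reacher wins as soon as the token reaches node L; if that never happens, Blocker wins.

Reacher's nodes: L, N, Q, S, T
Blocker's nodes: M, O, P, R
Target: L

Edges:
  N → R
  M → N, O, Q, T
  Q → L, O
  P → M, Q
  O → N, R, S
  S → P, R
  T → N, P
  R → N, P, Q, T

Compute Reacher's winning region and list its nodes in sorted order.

L, Q

A0 = {L}
A1: add {Q} — Q (Reacher) has Q→L.
A2 = A1; e.g. M (Blocker) can still go to N. Fixed point.
Reacher's winning region = {L, Q}.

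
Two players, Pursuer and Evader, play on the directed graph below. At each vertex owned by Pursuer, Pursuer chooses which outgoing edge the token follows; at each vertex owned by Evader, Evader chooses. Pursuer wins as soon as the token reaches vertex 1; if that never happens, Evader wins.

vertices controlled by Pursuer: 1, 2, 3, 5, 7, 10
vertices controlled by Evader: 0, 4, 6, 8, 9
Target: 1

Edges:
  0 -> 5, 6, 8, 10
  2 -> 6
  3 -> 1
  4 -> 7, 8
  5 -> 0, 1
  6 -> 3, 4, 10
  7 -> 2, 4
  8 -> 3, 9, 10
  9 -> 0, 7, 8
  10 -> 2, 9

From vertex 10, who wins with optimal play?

Evader

A0 = {1}
A1: add {3, 5} — 3 (Pursuer) has 3→1; 5 (Pursuer) has 5→1.
A2 = A1; e.g. 0 (Evader) can still go to 6. Fixed point.
10 never enters the attractor, so Evader can avoid the target forever.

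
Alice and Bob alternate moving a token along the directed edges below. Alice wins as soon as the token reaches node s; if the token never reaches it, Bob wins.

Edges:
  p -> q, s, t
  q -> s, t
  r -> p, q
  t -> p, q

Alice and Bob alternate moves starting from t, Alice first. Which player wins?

Track states (vertex, player-to-move).
A0 = {(s,Alice), (s,Bob)}
A1: add {(p,Alice), (q,Alice)}.
A2: add {(r,Bob), (t,Bob)}.
A3 = A2; e.g. (p,Bob) stays out. (t,Alice) never enters ⇒ Bob avoids the target.

Bob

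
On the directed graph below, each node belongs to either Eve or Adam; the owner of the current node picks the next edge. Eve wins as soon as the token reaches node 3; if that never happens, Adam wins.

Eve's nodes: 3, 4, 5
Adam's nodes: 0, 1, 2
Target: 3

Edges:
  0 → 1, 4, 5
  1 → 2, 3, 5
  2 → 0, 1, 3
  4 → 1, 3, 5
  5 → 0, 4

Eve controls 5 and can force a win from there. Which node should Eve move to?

4

A0 = {3}
A1: add {4} — 4 (Eve) has 4→3.
A2: add {5} — 5 (Eve) has 5→4.
A3 = A2; e.g. 0 (Adam) can still go to 1. Fixed point.
From 5, successor 4 is in the attractor (rank 1); the other successor 0 is not.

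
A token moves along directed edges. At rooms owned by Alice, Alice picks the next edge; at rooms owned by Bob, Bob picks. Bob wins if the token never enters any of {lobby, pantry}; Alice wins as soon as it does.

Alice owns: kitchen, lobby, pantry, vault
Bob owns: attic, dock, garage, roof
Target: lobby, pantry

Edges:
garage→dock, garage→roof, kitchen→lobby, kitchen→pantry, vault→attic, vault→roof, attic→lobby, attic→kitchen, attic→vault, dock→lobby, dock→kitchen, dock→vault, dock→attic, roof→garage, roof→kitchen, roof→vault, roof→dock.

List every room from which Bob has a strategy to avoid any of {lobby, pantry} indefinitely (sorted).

A0 = {lobby, pantry}
A1: add {kitchen} — kitchen (Alice) has kitchen→lobby.
A2 = A1; e.g. garage (Bob) can still go to dock. Fixed point.
Alice's attractor = {kitchen, lobby, pantry}; Bob avoids the target exactly from the complement.

attic, dock, garage, roof, vault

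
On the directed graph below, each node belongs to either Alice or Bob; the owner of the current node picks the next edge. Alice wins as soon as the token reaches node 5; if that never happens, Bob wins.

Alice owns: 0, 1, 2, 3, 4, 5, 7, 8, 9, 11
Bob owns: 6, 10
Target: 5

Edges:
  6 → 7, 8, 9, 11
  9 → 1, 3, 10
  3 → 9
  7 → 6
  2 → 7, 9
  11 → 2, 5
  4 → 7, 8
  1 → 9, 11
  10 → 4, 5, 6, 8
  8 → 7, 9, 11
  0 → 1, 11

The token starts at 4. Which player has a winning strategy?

A0 = {5}
A1: add {11} — 11 (Alice) has 11→5.
A2: add {0, 1, 8} — 0 (Alice) has 0→11; 1 (Alice) has 1→11; 8 (Alice) has 8→11.
A3: add {4, 9} — 4 (Alice) has 4→8; 9 (Alice) has 9→1.
4 ∈ A3, so Alice can force the target.

Alice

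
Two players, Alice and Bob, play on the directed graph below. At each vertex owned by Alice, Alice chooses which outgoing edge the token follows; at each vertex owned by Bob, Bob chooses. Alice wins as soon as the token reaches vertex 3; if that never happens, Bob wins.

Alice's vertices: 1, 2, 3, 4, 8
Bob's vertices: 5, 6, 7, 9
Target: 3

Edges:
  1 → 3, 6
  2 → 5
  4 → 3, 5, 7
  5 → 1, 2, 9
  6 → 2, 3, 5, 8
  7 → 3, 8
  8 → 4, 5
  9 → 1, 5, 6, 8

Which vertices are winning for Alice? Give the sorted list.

1, 3, 4, 7, 8

A0 = {3}
A1: add {1, 4} — 1 (Alice) has 1→3; 4 (Alice) has 4→3.
A2: add {8} — 8 (Alice) has 8→4.
A3: add {7} — 7 (Bob): all of {3, 8} already in.
A4 = A3; e.g. 2 (Alice) has no edge into A3. Fixed point.
Alice's winning region = {1, 3, 4, 7, 8}.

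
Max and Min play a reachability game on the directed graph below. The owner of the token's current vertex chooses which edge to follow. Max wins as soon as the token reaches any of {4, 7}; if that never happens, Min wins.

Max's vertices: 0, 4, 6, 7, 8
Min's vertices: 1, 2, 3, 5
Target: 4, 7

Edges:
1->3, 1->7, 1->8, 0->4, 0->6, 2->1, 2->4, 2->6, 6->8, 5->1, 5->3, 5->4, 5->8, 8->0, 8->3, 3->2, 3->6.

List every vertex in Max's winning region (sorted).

A0 = {4, 7}
A1: add {0} — 0 (Max) has 0→4.
A2: add {8} — 8 (Max) has 8→0.
A3: add {6} — 6 (Max) has 6→8.
A4 = A3; e.g. 1 (Min) can still go to 3. Fixed point.
Max's winning region = {0, 4, 6, 7, 8}.

0, 4, 6, 7, 8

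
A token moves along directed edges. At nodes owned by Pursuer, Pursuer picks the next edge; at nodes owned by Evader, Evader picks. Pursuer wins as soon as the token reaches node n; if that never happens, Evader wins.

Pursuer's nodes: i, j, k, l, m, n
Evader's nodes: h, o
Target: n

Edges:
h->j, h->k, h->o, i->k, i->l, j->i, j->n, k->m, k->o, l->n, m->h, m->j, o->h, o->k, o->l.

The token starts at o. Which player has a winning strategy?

Evader

A0 = {n}
A1: add {j, l} — j (Pursuer) has j→n; l (Pursuer) has l→n.
A2: add {i, m} — i (Pursuer) has i→l; m (Pursuer) has m→j.
A3: add {k} — k (Pursuer) has k→m.
A4 = A3; e.g. h (Evader) can still go to o. Fixed point.
o never enters the attractor, so Evader can avoid the target forever.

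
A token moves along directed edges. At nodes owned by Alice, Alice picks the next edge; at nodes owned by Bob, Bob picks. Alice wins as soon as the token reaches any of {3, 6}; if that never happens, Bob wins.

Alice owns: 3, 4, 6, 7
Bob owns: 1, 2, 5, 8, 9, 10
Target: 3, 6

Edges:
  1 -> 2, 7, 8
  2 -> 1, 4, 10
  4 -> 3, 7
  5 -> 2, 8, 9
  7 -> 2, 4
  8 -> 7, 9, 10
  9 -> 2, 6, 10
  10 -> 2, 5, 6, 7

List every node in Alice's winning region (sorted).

3, 4, 6, 7

A0 = {3, 6}
A1: add {4} — 4 (Alice) has 4→3.
A2: add {7} — 7 (Alice) has 7→4.
A3 = A2; e.g. 1 (Bob) can still go to 2. Fixed point.
Alice's winning region = {3, 4, 6, 7}.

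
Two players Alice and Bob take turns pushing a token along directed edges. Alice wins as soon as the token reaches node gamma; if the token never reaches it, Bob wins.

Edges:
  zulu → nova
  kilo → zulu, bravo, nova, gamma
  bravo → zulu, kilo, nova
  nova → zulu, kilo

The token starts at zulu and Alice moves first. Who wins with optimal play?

Track states (vertex, player-to-move).
A0 = {(gamma,Alice), (gamma,Bob)}
A1: add {(kilo,Alice)}.
A2 = A1; e.g. (zulu,Alice) stays out. (zulu,Alice) never enters ⇒ Bob avoids the target.

Bob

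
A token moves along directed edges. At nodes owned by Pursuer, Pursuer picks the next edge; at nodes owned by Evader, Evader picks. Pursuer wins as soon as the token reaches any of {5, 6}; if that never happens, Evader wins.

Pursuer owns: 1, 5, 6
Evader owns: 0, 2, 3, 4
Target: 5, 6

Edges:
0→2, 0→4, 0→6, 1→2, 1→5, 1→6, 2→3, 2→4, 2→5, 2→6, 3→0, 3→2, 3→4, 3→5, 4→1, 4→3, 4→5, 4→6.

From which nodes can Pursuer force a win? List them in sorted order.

A0 = {5, 6}
A1: add {1} — 1 (Pursuer) has 1→5.
A2 = A1; e.g. 0 (Evader) can still go to 2. Fixed point.
Pursuer's winning region = {1, 5, 6}.

1, 5, 6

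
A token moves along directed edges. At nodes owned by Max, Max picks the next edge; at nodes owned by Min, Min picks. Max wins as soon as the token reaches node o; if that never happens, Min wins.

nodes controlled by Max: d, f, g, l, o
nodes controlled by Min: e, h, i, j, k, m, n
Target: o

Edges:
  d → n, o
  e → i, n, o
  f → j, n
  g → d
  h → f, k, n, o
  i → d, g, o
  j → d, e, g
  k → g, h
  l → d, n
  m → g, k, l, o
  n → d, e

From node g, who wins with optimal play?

A0 = {o}
A1: add {d} — d (Max) has d→o.
A2: add {g, l} — g (Max) has g→d; l (Max) has l→d.
g ∈ A2, so Max can force the target.

Max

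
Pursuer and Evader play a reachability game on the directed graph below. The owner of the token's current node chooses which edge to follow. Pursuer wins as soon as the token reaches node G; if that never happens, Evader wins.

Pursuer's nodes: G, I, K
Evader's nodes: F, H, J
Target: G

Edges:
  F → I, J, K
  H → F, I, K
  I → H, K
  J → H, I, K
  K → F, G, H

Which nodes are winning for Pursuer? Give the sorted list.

A0 = {G}
A1: add {K} — K (Pursuer) has K→G.
A2: add {I} — I (Pursuer) has I→K.
A3 = A2; e.g. F (Evader) can still go to J. Fixed point.
Pursuer's winning region = {G, I, K}.

G, I, K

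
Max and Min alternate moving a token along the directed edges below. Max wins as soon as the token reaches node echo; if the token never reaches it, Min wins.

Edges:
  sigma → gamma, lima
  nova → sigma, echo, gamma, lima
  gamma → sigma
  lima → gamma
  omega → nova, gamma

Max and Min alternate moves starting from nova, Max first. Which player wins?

Track states (vertex, player-to-move).
A0 = {(echo,Max), (echo,Min)}
A1: add {(nova,Max)}.
(nova,Max) ∈ A1 ⇒ Max forces the target.

Max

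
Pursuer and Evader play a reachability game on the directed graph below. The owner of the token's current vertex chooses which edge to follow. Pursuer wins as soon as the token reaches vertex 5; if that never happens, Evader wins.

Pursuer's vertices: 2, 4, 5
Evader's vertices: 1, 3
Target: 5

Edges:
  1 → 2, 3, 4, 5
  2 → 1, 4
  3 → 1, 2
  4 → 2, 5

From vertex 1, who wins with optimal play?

Evader

A0 = {5}
A1: add {4} — 4 (Pursuer) has 4→5.
A2: add {2} — 2 (Pursuer) has 2→4.
A3 = A2; e.g. 1 (Evader) can still go to 3. Fixed point.
1 never enters the attractor, so Evader can avoid the target forever.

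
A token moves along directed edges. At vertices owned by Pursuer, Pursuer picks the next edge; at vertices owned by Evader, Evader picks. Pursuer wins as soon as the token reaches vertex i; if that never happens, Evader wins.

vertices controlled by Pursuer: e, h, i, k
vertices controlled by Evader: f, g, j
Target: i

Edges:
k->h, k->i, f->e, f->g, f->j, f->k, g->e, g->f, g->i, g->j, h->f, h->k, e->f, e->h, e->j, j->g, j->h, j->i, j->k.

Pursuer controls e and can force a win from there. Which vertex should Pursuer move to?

h

A0 = {i}
A1: add {k} — k (Pursuer) has k→i.
A2: add {h} — h (Pursuer) has h→k.
A3: add {e} — e (Pursuer) has e→h.
A4 = A3; e.g. f (Evader) can still go to g. Fixed point.
From e, successor h is in the attractor (rank 2); the other successors f, j are not.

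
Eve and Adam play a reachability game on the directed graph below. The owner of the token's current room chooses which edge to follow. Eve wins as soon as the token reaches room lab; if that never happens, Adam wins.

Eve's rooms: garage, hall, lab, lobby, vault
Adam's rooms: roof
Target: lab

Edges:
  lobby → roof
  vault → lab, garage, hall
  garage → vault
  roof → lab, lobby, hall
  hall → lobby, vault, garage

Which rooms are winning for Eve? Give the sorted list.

garage, hall, lab, vault

A0 = {lab}
A1: add {vault} — vault (Eve) has vault→lab.
A2: add {garage, hall} — garage (Eve) has garage→vault; hall (Eve) has hall→vault.
A3 = A2; e.g. lobby (Eve) has no edge into A2. Fixed point.
Eve's winning region = {garage, hall, lab, vault}.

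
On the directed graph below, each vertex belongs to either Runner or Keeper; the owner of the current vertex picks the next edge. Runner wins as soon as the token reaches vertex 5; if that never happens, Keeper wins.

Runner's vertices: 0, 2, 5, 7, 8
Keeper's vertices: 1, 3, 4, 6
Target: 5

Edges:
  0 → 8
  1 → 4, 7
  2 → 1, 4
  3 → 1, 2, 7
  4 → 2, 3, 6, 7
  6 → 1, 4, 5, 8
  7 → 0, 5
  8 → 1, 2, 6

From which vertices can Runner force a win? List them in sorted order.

5, 7

A0 = {5}
A1: add {7} — 7 (Runner) has 7→5.
A2 = A1; e.g. 0 (Runner) has no edge into A1. Fixed point.
Runner's winning region = {5, 7}.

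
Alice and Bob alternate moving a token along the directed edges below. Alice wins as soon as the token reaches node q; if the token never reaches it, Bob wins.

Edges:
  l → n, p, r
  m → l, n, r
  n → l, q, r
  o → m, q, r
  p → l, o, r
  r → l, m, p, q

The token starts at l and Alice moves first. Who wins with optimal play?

Bob

Track states (vertex, player-to-move).
A0 = {(q,Alice), (q,Bob)}
A1: add {(n,Alice), (o,Alice), (r,Alice)}.
A2 = A1; e.g. (l,Alice) stays out. (l,Alice) never enters ⇒ Bob avoids the target.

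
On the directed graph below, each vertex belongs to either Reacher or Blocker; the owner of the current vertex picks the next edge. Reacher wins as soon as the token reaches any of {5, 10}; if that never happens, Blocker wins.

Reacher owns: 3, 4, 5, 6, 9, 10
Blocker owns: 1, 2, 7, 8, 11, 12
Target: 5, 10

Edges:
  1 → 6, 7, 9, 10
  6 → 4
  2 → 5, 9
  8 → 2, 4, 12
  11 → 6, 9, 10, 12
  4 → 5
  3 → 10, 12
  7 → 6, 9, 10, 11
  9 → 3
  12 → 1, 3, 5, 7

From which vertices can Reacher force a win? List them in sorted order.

2, 3, 4, 5, 6, 9, 10

A0 = {5, 10}
A1: add {3, 4} — 3 (Reacher) has 3→10; 4 (Reacher) has 4→5.
A2: add {6, 9} — 6 (Reacher) has 6→4; 9 (Reacher) has 9→3.
A3: add {2} — 2 (Blocker): all of {5, 9} already in.
A4 = A3; e.g. 1 (Blocker) can still go to 7. Fixed point.
Reacher's winning region = {2, 3, 4, 5, 6, 9, 10}.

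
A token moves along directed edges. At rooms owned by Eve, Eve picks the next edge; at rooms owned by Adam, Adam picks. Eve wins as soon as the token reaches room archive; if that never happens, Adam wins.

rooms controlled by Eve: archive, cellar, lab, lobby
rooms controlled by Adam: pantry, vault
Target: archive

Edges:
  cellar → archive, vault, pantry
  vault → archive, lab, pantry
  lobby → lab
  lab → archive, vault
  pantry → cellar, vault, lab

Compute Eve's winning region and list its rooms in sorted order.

A0 = {archive}
A1: add {cellar, lab} — cellar (Eve) has cellar→archive; lab (Eve) has lab→archive.
A2: add {lobby} — lobby (Eve) has lobby→lab.
A3 = A2; e.g. vault (Adam) can still go to pantry. Fixed point.
Eve's winning region = {archive, cellar, lab, lobby}.

archive, cellar, lab, lobby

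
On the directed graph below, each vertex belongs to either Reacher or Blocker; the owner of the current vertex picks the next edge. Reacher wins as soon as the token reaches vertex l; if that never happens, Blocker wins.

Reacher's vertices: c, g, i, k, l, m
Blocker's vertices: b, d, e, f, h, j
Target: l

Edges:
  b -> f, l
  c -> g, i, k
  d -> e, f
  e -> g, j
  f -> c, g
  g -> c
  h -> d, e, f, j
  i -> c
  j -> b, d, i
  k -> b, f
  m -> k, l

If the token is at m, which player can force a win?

A0 = {l}
A1: add {m} — m (Reacher) has m→l.
A2 = A1; e.g. b (Blocker) can still go to f. Fixed point.
m ∈ A1, so Reacher can force the target.

Reacher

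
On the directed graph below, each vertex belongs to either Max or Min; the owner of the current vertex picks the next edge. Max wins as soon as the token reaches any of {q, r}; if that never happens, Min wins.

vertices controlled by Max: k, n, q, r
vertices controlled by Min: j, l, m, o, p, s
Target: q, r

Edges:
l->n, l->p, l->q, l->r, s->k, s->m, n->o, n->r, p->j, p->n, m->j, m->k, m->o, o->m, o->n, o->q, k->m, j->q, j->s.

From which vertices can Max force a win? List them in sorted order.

A0 = {q, r}
A1: add {n} — n (Max) has n→r.
A2 = A1; e.g. j (Min) can still go to s. Fixed point.
Max's winning region = {n, q, r}.

n, q, r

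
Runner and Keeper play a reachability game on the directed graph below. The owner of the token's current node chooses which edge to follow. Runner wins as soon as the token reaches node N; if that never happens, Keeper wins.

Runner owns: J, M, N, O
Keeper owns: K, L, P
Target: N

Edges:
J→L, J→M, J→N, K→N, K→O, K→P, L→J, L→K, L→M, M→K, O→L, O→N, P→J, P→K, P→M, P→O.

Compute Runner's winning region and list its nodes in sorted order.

A0 = {N}
A1: add {J, O} — J (Runner) has J→N; O (Runner) has O→N.
A2 = A1; e.g. K (Keeper) can still go to P. Fixed point.
Runner's winning region = {J, N, O}.

J, N, O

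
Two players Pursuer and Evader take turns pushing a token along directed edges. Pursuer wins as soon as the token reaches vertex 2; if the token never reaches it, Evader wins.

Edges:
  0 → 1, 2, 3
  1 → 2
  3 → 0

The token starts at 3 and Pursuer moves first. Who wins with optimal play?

Evader

Track states (vertex, player-to-move).
A0 = {(2,Pursuer), (2,Evader)}
A1: add {(0,Pursuer), (1,Pursuer), (1,Evader)}.
A2: add {(3,Evader)}.
A3 = A2; e.g. (0,Evader) stays out. (3,Pursuer) never enters ⇒ Evader avoids the target.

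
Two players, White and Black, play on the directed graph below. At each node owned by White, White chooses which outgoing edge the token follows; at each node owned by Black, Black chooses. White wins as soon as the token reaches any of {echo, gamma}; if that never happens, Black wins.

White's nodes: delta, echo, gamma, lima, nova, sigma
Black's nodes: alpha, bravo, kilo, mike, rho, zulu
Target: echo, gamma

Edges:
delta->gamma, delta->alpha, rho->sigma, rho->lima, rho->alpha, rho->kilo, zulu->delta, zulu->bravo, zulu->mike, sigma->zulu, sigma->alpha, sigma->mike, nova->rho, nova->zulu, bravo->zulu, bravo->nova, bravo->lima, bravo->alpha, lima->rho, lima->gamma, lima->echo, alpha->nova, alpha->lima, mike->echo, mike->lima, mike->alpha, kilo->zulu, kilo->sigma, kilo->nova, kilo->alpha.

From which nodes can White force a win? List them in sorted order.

A0 = {echo, gamma}
A1: add {delta, lima} — delta (White) has delta→gamma; lima (White) has lima→gamma.
A2 = A1; e.g. rho (Black) can still go to sigma. Fixed point.
White's winning region = {delta, echo, gamma, lima}.

delta, echo, gamma, lima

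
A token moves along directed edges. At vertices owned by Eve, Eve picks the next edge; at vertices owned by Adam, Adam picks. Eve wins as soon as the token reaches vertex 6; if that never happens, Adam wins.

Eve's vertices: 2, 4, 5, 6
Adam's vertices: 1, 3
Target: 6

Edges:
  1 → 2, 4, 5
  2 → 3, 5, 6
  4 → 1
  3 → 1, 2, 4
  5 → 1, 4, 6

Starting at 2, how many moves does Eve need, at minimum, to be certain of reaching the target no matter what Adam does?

A0 = {6}
A1: add {2, 5} — 2 (Eve) has 2→6; 5 (Eve) has 5→6.
A2 = A1; e.g. 1 (Adam) can still go to 4. Fixed point.
2 enters the attractor at level 1, so Eve can force the target in 1 move from there.

1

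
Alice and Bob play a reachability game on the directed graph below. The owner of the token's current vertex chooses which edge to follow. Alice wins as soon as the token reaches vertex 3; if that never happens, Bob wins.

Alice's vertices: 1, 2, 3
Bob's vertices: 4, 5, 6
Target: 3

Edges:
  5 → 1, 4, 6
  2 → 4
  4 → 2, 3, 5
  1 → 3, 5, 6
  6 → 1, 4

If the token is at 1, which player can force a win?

Alice

A0 = {3}
A1: add {1} — 1 (Alice) has 1→3.
A2 = A1; e.g. 2 (Alice) has no edge into A1. Fixed point.
1 ∈ A1, so Alice can force the target.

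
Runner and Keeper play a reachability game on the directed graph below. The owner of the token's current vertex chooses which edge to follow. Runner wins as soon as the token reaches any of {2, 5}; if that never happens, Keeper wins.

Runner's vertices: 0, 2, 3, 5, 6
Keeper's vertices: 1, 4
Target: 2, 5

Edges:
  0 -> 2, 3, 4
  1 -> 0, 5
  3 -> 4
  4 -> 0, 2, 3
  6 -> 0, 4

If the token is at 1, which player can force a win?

Runner

A0 = {2, 5}
A1: add {0} — 0 (Runner) has 0→2.
A2: add {1, 6} — 1 (Keeper): all of {0, 5} already in; 6 (Runner) has 6→0.
A3 = A2; e.g. 3 (Runner) has no edge into A2. Fixed point.
1 ∈ A2, so Runner can force the target.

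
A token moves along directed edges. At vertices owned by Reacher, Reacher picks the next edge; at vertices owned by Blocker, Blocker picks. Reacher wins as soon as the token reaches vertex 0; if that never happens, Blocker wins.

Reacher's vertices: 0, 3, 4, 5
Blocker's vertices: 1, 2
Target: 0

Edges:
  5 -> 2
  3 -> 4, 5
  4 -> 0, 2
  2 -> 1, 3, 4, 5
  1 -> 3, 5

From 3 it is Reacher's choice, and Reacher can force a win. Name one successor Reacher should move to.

4

A0 = {0}
A1: add {4} — 4 (Reacher) has 4→0.
A2: add {3} — 3 (Reacher) has 3→4.
A3 = A2; e.g. 1 (Blocker) can still go to 5. Fixed point.
From 3, successor 4 is in the attractor (rank 1); the other successor 5 is not.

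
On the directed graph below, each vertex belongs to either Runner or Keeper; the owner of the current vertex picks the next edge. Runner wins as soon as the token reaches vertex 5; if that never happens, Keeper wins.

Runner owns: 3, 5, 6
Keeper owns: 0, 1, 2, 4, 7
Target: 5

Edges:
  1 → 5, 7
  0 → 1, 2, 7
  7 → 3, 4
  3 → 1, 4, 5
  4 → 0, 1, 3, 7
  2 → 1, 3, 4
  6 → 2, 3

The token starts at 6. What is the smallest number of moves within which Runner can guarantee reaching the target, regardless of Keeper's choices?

2

A0 = {5}
A1: add {3} — 3 (Runner) has 3→5.
A2: add {6} — 6 (Runner) has 6→3.
A3 = A2; e.g. 0 (Keeper) can still go to 1. Fixed point.
6 enters the attractor at level 2, so Runner can force the target in 2 moves from there.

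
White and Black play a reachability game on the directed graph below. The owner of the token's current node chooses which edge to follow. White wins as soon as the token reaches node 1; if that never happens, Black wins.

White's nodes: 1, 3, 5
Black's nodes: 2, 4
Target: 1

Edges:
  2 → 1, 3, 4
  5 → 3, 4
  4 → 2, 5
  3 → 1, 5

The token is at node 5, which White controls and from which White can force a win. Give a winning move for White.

A0 = {1}
A1: add {3} — 3 (White) has 3→1.
A2: add {5} — 5 (White) has 5→3.
A3 = A2; e.g. 2 (Black) can still go to 4. Fixed point.
From 5, successor 3 is in the attractor (rank 1); the other successor 4 is not.

3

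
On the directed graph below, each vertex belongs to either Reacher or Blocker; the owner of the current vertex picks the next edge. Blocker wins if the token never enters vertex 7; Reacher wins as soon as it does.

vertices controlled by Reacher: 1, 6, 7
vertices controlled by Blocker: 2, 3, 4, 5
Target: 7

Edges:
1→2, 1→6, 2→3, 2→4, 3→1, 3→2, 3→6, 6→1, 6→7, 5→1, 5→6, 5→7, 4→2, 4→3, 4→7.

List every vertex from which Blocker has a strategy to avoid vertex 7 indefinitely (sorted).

A0 = {7}
A1: add {6} — 6 (Reacher) has 6→7.
A2: add {1} — 1 (Reacher) has 1→6.
A3: add {5} — 5 (Blocker): all of {1, 6, 7} already in.
A4 = A3; e.g. 2 (Blocker) can still go to 3. Fixed point.
Reacher's attractor = {1, 5, 6, 7}; Blocker avoids the target exactly from the complement.

2, 3, 4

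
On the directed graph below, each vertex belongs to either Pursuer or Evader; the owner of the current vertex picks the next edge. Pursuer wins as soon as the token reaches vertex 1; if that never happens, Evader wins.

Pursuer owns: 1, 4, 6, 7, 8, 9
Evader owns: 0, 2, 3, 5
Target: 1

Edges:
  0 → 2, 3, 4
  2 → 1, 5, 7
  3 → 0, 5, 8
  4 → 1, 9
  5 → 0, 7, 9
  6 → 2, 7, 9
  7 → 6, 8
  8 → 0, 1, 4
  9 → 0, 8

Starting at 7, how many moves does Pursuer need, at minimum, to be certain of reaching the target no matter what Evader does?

2

A0 = {1}
A1: add {4, 8} — 4 (Pursuer) has 4→1; 8 (Pursuer) has 8→1.
A2: add {7, 9} — 7 (Pursuer) has 7→8; 9 (Pursuer) has 9→8.
7 enters the attractor at level 2, so Pursuer can force the target in 2 moves from there.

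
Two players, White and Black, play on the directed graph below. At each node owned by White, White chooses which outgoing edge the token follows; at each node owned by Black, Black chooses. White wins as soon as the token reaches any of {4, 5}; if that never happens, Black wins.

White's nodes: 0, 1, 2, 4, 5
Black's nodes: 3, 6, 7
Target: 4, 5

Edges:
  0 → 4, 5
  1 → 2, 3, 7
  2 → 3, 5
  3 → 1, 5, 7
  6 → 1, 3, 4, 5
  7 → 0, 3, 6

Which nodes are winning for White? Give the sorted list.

A0 = {4, 5}
A1: add {0, 2} — 0 (White) has 0→4; 2 (White) has 2→5.
A2: add {1} — 1 (White) has 1→2.
A3 = A2; e.g. 3 (Black) can still go to 7. Fixed point.
White's winning region = {0, 1, 2, 4, 5}.

0, 1, 2, 4, 5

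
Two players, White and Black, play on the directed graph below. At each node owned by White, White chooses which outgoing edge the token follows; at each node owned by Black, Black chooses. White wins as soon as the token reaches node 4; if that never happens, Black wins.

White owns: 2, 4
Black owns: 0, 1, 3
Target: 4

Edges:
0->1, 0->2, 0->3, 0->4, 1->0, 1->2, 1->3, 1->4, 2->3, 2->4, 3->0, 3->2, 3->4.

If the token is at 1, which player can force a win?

A0 = {4}
A1: add {2} — 2 (White) has 2→4.
A2 = A1; e.g. 0 (Black) can still go to 1. Fixed point.
1 never enters the attractor, so Black can avoid the target forever.

Black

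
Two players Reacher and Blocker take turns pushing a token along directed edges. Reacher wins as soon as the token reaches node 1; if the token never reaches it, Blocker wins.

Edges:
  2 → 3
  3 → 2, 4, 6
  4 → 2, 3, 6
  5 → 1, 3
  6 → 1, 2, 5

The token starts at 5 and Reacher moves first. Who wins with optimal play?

Track states (vertex, player-to-move).
A0 = {(1,Reacher), (1,Blocker)}
A1: add {(5,Reacher), (6,Reacher)}.
(5,Reacher) ∈ A1 ⇒ Reacher forces the target.

Reacher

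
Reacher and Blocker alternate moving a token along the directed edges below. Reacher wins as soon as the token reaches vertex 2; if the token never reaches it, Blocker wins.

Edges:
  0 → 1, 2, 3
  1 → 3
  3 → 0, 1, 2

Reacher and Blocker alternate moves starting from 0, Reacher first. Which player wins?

Track states (vertex, player-to-move).
A0 = {(2,Reacher), (2,Blocker)}
A1: add {(0,Reacher), (3,Reacher)}.
(0,Reacher) ∈ A1 ⇒ Reacher forces the target.

Reacher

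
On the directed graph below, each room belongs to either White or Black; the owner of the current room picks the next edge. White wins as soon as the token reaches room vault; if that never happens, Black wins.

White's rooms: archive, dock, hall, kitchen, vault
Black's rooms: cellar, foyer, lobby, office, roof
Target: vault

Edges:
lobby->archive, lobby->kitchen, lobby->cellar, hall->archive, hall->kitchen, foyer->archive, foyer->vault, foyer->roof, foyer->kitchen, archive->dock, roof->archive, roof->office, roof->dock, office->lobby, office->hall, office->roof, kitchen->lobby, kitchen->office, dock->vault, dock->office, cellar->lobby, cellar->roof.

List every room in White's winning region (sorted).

A0 = {vault}
A1: add {dock} — dock (White) has dock→vault.
A2: add {archive} — archive (White) has archive→dock.
A3: add {hall} — hall (White) has hall→archive.
A4 = A3; e.g. lobby (Black) can still go to kitchen. Fixed point.
White's winning region = {archive, dock, hall, vault}.

archive, dock, hall, vault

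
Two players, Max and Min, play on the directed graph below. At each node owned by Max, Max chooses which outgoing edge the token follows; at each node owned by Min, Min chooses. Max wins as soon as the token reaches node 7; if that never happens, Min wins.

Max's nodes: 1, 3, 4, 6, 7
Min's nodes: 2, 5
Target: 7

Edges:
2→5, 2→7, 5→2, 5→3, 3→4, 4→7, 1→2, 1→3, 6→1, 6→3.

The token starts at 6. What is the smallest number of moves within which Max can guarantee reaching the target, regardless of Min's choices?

3

A0 = {7}
A1: add {4} — 4 (Max) has 4→7.
A2: add {3} — 3 (Max) has 3→4.
A3: add {1, 6} — 1 (Max) has 1→3; 6 (Max) has 6→3.
A4 = A3; e.g. 2 (Min) can still go to 5. Fixed point.
6 enters the attractor at level 3, so Max can force the target in 3 moves from there.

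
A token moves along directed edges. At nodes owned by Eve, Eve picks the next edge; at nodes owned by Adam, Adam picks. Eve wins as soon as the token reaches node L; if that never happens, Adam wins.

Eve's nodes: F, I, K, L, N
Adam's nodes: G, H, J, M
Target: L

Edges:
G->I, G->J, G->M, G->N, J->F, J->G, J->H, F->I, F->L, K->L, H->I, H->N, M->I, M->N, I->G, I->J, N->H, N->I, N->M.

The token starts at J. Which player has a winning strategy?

Adam

A0 = {L}
A1: add {F, K} — F (Eve) has F→L; K (Eve) has K→L.
A2 = A1; e.g. G (Adam) can still go to I. Fixed point.
J never enters the attractor, so Adam can avoid the target forever.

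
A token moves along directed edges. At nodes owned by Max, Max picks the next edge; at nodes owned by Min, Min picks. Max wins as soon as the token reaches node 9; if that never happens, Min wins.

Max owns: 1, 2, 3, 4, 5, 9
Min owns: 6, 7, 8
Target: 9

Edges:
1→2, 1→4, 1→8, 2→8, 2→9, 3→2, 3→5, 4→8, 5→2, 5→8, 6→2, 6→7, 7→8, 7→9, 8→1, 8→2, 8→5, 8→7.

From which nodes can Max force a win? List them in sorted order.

A0 = {9}
A1: add {2} — 2 (Max) has 2→9.
A2: add {1, 3, 5} — 1 (Max) has 1→2; 3 (Max) has 3→2; 5 (Max) has 5→2.
A3 = A2; e.g. 4 (Max) has no edge into A2. Fixed point.
Max's winning region = {1, 2, 3, 5, 9}.

1, 2, 3, 5, 9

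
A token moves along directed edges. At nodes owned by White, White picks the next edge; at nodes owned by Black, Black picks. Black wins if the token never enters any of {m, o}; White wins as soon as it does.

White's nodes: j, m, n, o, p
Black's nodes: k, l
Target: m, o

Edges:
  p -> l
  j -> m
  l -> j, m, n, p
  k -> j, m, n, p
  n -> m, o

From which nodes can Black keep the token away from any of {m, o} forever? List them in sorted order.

k, l, p

A0 = {m, o}
A1: add {j, n} — j (White) has j→m; n (White) has n→m.
A2 = A1; e.g. k (Black) can still go to p. Fixed point.
White's attractor = {j, m, n, o}; Black avoids the target exactly from the complement.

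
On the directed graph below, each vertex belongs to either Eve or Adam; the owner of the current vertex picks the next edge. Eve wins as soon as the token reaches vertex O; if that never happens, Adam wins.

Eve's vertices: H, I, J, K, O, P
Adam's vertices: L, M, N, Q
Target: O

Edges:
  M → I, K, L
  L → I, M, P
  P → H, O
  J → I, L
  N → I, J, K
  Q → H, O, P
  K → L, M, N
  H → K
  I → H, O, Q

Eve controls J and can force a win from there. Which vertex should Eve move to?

A0 = {O}
A1: add {I, P} — I (Eve) has I→O; P (Eve) has P→O.
A2: add {J} — J (Eve) has J→I.
A3 = A2; e.g. H (Eve) has no edge into A2. Fixed point.
From J, successor I is in the attractor (rank 1); the other successor L is not.

I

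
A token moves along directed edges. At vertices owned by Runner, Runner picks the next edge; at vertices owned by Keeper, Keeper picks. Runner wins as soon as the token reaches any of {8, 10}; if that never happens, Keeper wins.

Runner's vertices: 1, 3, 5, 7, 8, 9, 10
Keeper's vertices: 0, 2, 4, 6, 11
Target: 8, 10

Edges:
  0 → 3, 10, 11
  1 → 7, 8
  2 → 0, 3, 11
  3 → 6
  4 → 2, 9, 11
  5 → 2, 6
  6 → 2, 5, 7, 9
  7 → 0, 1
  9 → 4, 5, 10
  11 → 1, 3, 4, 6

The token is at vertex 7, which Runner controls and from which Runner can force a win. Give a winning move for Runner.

1

A0 = {8, 10}
A1: add {1, 9} — 1 (Runner) has 1→8; 9 (Runner) has 9→10.
A2: add {7} — 7 (Runner) has 7→1.
A3 = A2; e.g. 0 (Keeper) can still go to 3. Fixed point.
From 7, successor 1 is in the attractor (rank 1); the other successor 0 is not.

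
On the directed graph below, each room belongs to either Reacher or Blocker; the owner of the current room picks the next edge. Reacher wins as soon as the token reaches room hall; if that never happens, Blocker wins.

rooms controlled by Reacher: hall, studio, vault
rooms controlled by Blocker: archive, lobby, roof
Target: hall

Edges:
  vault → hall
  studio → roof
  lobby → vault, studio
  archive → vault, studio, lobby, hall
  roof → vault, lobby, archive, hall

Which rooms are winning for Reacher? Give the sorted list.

A0 = {hall}
A1: add {vault} — vault (Reacher) has vault→hall.
A2 = A1; e.g. studio (Reacher) has no edge into A1. Fixed point.
Reacher's winning region = {hall, vault}.

hall, vault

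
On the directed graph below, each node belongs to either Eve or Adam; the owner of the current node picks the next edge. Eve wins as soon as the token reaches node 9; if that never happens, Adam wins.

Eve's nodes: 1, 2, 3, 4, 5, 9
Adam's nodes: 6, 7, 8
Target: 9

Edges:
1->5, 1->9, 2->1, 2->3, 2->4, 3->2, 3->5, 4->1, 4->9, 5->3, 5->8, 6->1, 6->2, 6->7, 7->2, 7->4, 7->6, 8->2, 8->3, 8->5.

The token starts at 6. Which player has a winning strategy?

Adam

A0 = {9}
A1: add {1, 4} — 1 (Eve) has 1→9; 4 (Eve) has 4→9.
A2: add {2} — 2 (Eve) has 2→1.
A3: add {3} — 3 (Eve) has 3→2.
A4: add {5} — 5 (Eve) has 5→3.
A5: add {8} — 8 (Adam): all of {2, 3, 5} already in.
A6 = A5; e.g. 6 (Adam) can still go to 7. Fixed point.
6 never enters the attractor, so Adam can avoid the target forever.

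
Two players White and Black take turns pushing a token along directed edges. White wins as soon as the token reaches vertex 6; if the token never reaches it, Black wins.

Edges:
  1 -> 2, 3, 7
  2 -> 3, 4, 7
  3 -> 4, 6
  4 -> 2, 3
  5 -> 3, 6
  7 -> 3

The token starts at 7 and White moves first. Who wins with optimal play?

Track states (vertex, player-to-move).
A0 = {(6,White), (6,Black)}
A1: add {(3,White), (5,White)}.
A2: add {(5,Black), (7,Black)}.
A3: add {(1,White), (2,White)}.
A4: add {(4,Black)}.
A5 = A4; e.g. (1,Black) stays out. (7,White) never enters ⇒ Black avoids the target.

Black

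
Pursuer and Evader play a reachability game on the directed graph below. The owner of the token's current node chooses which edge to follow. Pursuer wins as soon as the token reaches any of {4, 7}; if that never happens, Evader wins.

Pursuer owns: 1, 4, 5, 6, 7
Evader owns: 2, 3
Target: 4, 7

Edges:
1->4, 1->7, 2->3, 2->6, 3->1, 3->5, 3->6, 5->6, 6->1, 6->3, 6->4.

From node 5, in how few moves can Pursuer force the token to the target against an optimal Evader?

2

A0 = {4, 7}
A1: add {1, 6} — 1 (Pursuer) has 1→4; 6 (Pursuer) has 6→4.
A2: add {5} — 5 (Pursuer) has 5→6.
5 enters the attractor at level 2, so Pursuer can force the target in 2 moves from there.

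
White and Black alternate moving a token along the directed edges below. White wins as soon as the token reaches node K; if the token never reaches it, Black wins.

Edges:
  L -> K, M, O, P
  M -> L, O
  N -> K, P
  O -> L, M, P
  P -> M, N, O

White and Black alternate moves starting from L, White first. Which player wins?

White

Track states (vertex, player-to-move).
A0 = {(K,White), (K,Black)}
A1: add {(L,White), (N,White)}.
(L,White) ∈ A1 ⇒ White forces the target.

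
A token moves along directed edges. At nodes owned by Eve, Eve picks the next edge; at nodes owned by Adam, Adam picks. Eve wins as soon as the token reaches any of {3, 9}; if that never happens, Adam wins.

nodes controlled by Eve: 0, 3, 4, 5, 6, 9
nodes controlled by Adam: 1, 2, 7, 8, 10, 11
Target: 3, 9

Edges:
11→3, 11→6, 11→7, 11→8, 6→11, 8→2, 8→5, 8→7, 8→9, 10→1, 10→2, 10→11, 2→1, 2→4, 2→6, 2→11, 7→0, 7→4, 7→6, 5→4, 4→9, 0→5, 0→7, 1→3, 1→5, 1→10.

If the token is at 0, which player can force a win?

Eve

A0 = {3, 9}
A1: add {4} — 4 (Eve) has 4→9.
A2: add {5} — 5 (Eve) has 5→4.
A3: add {0} — 0 (Eve) has 0→5.
A4 = A3; e.g. 1 (Adam) can still go to 10. Fixed point.
0 ∈ A3, so Eve can force the target.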